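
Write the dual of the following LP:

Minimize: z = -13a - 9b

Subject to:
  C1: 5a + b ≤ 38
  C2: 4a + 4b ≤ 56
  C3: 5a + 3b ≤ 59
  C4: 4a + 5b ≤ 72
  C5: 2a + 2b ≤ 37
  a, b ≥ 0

Primal min cᵀx s.t. Ax ≤ b, x ≥ 0  →  Dual max −bᵀy s.t. Aᵀy ≥ −c, y ≥ 0.

Maximize: z = -38y1 - 56y2 - 59y3 - 72y4 - 37y5

Subject to:
  5y1 + 4y2 + 5y3 + 4y4 + 2y5 ≥ 13
  y1 + 4y2 + 3y3 + 5y4 + 2y5 ≥ 9
  y1, y2, y3, y4, y5 ≥ 0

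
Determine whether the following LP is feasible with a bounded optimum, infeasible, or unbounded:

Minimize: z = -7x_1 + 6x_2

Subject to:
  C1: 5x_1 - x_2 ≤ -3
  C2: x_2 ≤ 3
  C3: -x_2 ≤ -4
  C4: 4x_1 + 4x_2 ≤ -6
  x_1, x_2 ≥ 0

Infeasible (no feasible solution exists)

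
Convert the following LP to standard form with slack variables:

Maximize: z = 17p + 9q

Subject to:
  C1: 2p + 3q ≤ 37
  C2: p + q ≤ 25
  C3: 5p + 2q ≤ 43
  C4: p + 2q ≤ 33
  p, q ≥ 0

max z = 17p + 9q

s.t.
  2p + 3q + s1 = 37
  p + q + s2 = 25
  5p + 2q + s3 = 43
  p + 2q + s4 = 33
  p, q, s1, s2, s3, s4 ≥ 0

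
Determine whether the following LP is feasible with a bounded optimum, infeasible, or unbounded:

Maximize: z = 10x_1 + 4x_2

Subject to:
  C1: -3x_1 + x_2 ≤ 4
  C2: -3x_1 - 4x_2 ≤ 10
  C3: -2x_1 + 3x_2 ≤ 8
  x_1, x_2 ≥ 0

Unbounded (objective can increase without bound)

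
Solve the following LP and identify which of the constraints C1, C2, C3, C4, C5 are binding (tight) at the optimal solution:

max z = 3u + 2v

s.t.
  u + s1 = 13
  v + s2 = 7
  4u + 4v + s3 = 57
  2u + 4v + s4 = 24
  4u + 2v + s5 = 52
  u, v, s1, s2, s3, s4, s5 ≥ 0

At u = 12, v = 0, compute slack b - a·x for each constraint:
  C1: 13 − 12 = 1  (slack)
  C2: 7 − 0 = 7  (slack)
  C3: 57 − 48 = 9  (slack)
  C4: 24 − 24 = 0  (binding)
  C5: 52 − 48 = 4  (slack)

Optimal: u = 12, v = 0
Binding: C4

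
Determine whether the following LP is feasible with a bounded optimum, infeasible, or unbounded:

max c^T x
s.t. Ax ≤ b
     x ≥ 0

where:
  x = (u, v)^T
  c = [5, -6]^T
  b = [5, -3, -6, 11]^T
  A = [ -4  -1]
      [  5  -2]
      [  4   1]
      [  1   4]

Infeasible (no feasible solution exists)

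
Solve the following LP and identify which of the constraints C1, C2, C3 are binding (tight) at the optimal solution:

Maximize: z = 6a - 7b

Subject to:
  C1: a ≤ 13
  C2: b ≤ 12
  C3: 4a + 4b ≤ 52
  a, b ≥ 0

At a = 13, b = 0, compute slack b - a·x for each constraint:
  C1: 13 − 13 = 0  (binding)
  C2: 12 − 0 = 12  (slack)
  C3: 52 − 52 = 0  (binding)

Optimal: a = 13, b = 0
Binding: C1, C3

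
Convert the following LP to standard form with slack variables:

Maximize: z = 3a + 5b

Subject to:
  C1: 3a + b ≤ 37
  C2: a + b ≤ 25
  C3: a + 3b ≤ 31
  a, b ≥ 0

max z = 3a + 5b

s.t.
  3a + b + s1 = 37
  a + b + s2 = 25
  a + 3b + s3 = 31
  a, b, s1, s2, s3 ≥ 0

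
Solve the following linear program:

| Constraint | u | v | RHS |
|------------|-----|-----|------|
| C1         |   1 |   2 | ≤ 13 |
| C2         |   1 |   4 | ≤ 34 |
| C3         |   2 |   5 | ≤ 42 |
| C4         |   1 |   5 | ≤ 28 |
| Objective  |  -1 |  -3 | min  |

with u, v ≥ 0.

Evaluate the objective at each vertex of the feasible region:
  z(0, 0) = 0
  z(13, 0) = -13
  z(3, 5) = -18  ←
  z(0, 5.6) = -16.8
The minimum is at u = 3, v = 5.

u = 3, v = 5, z = -18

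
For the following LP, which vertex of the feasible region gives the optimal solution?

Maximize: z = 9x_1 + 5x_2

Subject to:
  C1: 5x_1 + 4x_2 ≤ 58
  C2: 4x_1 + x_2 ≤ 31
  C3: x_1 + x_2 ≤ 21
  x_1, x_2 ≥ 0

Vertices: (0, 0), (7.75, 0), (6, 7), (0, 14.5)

Evaluate the objective at each vertex of the feasible region:
  z(0, 0) = 0
  z(7.75, 0) = 69.75
  z(6, 7) = 89  ←
  z(0, 14.5) = 72.5
The maximum is at x_1 = 6, x_2 = 7.

(6, 7)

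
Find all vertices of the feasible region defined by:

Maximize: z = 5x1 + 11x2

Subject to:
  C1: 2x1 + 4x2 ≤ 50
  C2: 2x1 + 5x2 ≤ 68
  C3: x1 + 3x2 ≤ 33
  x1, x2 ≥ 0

(0, 0), (25, 0), (9, 8), (0, 11)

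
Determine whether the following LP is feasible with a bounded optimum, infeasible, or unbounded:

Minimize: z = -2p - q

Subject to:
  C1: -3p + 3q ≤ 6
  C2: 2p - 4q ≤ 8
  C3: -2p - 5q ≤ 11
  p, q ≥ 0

Unbounded (objective can decrease without bound)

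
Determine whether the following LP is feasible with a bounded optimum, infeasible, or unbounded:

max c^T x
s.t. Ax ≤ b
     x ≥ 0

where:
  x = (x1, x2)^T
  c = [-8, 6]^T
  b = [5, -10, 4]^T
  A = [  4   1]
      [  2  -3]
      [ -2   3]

Infeasible (no feasible solution exists)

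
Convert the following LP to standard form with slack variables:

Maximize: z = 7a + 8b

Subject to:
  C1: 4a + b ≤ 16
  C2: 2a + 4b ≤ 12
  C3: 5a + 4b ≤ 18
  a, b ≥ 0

max z = 7a + 8b

s.t.
  4a + b + s1 = 16
  2a + 4b + s2 = 12
  5a + 4b + s3 = 18
  a, b, s1, s2, s3 ≥ 0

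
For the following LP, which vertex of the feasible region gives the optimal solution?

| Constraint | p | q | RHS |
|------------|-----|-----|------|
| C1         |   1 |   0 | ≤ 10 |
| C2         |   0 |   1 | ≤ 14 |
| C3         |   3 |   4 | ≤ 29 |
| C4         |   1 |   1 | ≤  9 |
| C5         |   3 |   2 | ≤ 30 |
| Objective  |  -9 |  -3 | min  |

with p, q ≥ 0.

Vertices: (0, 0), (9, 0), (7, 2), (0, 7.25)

Evaluate the objective at each vertex of the feasible region:
  z(0, 0) = 0
  z(9, 0) = -81  ←
  z(7, 2) = -69
  z(0, 7.25) = -21.75
The minimum is at p = 9, q = 0.

(9, 0)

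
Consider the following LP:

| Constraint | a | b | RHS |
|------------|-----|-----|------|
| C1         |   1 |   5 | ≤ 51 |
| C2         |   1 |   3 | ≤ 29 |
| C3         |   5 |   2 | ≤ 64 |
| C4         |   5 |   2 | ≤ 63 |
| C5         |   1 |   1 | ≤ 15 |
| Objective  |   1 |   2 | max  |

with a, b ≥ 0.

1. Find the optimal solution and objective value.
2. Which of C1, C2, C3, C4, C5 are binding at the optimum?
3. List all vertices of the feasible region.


1. a = 8, b = 7, z = 22
2. C2, C5
3. (0, 0), (12.6, 0), (11, 4), (8, 7), (0, 9.667)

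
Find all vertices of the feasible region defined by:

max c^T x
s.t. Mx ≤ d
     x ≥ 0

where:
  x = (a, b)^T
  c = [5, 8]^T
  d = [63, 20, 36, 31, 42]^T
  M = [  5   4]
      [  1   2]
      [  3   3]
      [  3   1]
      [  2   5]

(0, 0), (10.33, 0), (9.5, 2.5), (6, 6), (0, 8.4)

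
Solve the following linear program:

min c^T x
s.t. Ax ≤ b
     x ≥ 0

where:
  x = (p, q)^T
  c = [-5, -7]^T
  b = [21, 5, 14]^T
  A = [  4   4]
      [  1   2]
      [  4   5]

Evaluate the objective at each vertex of the feasible region:
  z(0, 0) = 0
  z(3.5, 0) = -17.5
  z(1, 2) = -19  ←
  z(0, 2.5) = -17.5
The minimum is at p = 1, q = 2.

p = 1, q = 2, z = -19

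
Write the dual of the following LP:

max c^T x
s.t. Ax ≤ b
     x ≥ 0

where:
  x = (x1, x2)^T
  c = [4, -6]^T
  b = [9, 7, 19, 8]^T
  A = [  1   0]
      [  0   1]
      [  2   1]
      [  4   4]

Primal max cᵀx s.t. Ax ≤ b, x ≥ 0  →  Dual min bᵀy s.t. Aᵀy ≥ c, y ≥ 0.

Minimize: z = 9y1 + 7y2 + 19y3 + 8y4

Subject to:
  y1 + 2y3 + 4y4 ≥ 4
  y2 + y3 + 4y4 ≥ -6
  y1, y2, y3, y4 ≥ 0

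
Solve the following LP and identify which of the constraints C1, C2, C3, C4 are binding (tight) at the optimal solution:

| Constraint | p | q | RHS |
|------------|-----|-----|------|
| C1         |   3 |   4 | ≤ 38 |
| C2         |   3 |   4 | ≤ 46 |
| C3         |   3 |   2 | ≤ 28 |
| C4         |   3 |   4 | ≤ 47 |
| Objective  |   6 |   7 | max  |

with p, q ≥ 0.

At p = 6, q = 5, compute slack b - a·x for each constraint:
  C1: 38 − 38 = 0  (binding)
  C2: 46 − 38 = 8  (slack)
  C3: 28 − 28 = 0  (binding)
  C4: 47 − 38 = 9  (slack)

Optimal: p = 6, q = 5
Binding: C1, C3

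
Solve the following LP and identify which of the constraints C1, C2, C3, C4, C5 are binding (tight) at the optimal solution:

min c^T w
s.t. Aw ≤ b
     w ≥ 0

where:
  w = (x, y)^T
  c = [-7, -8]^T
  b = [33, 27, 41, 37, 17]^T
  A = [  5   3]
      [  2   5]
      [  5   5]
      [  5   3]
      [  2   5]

At x = 6, y = 1, compute slack b - a·x for each constraint:
  C1: 33 − 33 = 0  (binding)
  C2: 27 − 17 = 10  (slack)
  C3: 41 − 35 = 6  (slack)
  C4: 37 − 33 = 4  (slack)
  C5: 17 − 17 = 0  (binding)

Optimal: x = 6, y = 1
Binding: C1, C5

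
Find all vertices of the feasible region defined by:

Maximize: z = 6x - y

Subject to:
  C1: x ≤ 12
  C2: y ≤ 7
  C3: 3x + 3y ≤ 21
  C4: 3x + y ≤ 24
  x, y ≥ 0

(0, 0), (7, 0), (0, 7)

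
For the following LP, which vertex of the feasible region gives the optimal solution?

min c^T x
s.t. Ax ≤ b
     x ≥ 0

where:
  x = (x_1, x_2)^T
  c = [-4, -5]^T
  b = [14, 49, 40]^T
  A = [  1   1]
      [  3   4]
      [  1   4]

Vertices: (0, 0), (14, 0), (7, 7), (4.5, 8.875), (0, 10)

Evaluate the objective at each vertex of the feasible region:
  z(0, 0) = 0
  z(14, 0) = -56
  z(7, 7) = -63  ←
  z(4.5, 8.875) = -62.38
  z(0, 10) = -50
The minimum is at x_1 = 7, x_2 = 7.

(7, 7)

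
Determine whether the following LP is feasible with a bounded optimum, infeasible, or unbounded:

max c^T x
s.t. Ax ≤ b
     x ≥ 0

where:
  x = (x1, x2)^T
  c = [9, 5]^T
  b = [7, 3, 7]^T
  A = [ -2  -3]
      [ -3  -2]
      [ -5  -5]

Unbounded (objective can increase without bound)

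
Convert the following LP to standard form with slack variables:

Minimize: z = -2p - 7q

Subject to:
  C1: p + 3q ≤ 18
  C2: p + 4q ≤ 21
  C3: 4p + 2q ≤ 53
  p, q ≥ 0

min z = -2p - 7q

s.t.
  p + 3q + s1 = 18
  p + 4q + s2 = 21
  4p + 2q + s3 = 53
  p, q, s1, s2, s3 ≥ 0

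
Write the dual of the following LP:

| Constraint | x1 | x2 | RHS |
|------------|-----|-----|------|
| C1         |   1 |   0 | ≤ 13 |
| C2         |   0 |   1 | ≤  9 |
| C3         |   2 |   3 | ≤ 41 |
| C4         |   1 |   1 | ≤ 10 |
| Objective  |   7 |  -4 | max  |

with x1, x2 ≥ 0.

Primal max cᵀx s.t. Ax ≤ b, x ≥ 0  →  Dual min bᵀy s.t. Aᵀy ≥ c, y ≥ 0.

Minimize: z = 13y1 + 9y2 + 41y3 + 10y4

Subject to:
  y1 + 2y3 + y4 ≥ 7
  y2 + 3y3 + y4 ≥ -4
  y1, y2, y3, y4 ≥ 0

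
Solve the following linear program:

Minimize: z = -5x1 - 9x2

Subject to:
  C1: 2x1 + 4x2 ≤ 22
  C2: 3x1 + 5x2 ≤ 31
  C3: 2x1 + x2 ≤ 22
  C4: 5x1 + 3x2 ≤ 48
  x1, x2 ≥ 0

Evaluate the objective at each vertex of the feasible region:
  z(0, 0) = 0
  z(9.6, 0) = -48
  z(9.188, 0.6875) = -52.12
  z(7, 2) = -53  ←
  z(0, 5.5) = -49.5
The minimum is at x1 = 7, x2 = 2.

x1 = 7, x2 = 2, z = -53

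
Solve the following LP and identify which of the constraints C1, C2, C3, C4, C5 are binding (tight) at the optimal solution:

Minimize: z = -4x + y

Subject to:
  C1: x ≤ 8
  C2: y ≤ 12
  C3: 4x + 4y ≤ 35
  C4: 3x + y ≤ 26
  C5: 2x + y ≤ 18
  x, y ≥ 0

At x = 8, y = 0, compute slack b - a·x for each constraint:
  C1: 8 − 8 = 0  (binding)
  C2: 12 − 0 = 12  (slack)
  C3: 35 − 32 = 3  (slack)
  C4: 26 − 24 = 2  (slack)
  C5: 18 − 16 = 2  (slack)

Optimal: x = 8, y = 0
Binding: C1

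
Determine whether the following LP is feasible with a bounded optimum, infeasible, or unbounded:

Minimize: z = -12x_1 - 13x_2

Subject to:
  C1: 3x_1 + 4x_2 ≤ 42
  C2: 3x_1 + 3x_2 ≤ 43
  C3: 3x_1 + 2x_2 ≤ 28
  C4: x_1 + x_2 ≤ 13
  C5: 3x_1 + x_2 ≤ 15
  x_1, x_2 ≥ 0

Feasible with a bounded optimal solution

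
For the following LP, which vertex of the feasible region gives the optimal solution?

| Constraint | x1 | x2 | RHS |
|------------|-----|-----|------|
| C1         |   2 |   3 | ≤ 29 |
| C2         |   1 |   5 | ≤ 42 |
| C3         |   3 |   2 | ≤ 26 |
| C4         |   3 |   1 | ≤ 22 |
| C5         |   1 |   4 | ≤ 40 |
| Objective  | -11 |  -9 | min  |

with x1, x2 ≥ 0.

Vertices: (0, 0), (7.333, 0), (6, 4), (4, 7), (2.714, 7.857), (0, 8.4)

Evaluate the objective at each vertex of the feasible region:
  z(0, 0) = 0
  z(7.333, 0) = -80.67
  z(6, 4) = -102
  z(4, 7) = -107  ←
  z(2.714, 7.857) = -100.6
  z(0, 8.4) = -75.6
The minimum is at x1 = 4, x2 = 7.

(4, 7)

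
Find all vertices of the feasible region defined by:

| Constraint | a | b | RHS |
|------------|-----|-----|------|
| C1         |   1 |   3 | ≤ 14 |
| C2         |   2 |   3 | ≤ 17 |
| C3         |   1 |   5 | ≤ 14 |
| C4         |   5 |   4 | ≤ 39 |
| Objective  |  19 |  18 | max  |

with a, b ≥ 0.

(0, 0), (7.8, 0), (7, 1), (6.143, 1.571), (0, 2.8)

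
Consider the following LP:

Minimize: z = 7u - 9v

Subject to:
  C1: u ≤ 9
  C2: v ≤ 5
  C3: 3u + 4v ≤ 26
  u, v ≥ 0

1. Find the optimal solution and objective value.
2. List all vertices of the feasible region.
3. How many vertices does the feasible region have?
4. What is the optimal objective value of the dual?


1. u = 0, v = 5, z = -45
2. (0, 0), (8.667, 0), (2, 5), (0, 5)
3. 4
4. -45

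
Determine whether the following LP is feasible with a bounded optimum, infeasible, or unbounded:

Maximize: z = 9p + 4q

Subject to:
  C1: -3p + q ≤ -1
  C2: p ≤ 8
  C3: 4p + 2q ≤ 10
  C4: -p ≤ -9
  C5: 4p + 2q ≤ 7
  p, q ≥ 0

Infeasible (no feasible solution exists)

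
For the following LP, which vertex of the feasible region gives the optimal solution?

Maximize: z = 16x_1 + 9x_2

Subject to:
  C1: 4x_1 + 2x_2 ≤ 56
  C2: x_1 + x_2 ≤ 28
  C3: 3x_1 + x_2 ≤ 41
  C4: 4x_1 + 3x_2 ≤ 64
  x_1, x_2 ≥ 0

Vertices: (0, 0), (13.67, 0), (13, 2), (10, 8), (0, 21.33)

Evaluate the objective at each vertex of the feasible region:
  z(0, 0) = 0
  z(13.67, 0) = 218.7
  z(13, 2) = 226
  z(10, 8) = 232  ←
  z(0, 21.33) = 192
The maximum is at x_1 = 10, x_2 = 8.

(10, 8)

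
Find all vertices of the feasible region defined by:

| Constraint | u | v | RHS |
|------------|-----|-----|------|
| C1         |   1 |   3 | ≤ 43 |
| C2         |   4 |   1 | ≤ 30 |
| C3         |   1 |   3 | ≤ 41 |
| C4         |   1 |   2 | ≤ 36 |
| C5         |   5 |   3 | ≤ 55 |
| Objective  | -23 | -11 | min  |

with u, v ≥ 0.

(0, 0), (7.5, 0), (5, 10), (3.5, 12.5), (0, 13.67)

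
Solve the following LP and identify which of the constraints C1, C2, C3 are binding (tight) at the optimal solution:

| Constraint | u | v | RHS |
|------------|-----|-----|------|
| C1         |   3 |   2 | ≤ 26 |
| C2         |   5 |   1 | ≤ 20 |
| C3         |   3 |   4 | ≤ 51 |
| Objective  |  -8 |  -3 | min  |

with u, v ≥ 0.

At u = 2, v = 10, compute slack b - a·x for each constraint:
  C1: 26 − 26 = 0  (binding)
  C2: 20 − 20 = 0  (binding)
  C3: 51 − 46 = 5  (slack)

Optimal: u = 2, v = 10
Binding: C1, C2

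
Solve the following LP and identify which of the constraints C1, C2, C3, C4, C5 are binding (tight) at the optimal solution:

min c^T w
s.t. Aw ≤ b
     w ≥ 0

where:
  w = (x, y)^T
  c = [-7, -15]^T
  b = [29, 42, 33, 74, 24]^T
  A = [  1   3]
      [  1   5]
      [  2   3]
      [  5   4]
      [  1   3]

At x = 9, y = 5, compute slack b - a·x for each constraint:
  C1: 29 − 24 = 5  (slack)
  C2: 42 − 34 = 8  (slack)
  C3: 33 − 33 = 0  (binding)
  C4: 74 − 65 = 9  (slack)
  C5: 24 − 24 = 0  (binding)

Optimal: x = 9, y = 5
Binding: C3, C5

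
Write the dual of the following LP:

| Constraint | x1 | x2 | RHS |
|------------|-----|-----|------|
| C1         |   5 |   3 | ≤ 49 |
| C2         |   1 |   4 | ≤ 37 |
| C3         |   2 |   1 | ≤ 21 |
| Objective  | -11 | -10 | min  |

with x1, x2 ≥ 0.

Primal min cᵀx s.t. Ax ≤ b, x ≥ 0  →  Dual max −bᵀy s.t. Aᵀy ≥ −c, y ≥ 0.

Maximize: z = -49y1 - 37y2 - 21y3

Subject to:
  5y1 + y2 + 2y3 ≥ 11
  3y1 + 4y2 + y3 ≥ 10
  y1, y2, y3 ≥ 0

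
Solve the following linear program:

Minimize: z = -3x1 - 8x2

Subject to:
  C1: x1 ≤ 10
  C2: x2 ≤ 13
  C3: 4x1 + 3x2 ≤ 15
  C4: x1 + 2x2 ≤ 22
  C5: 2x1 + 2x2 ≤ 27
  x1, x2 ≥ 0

Evaluate the objective at each vertex of the feasible region:
  z(0, 0) = 0
  z(3.75, 0) = -11.25
  z(0, 5) = -40  ←
The minimum is at x1 = 0, x2 = 5.

x1 = 0, x2 = 5, z = -40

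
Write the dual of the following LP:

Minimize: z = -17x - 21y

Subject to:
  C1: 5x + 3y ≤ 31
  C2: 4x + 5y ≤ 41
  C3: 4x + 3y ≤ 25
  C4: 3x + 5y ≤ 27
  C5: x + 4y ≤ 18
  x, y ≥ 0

Primal min cᵀx s.t. Ax ≤ b, x ≥ 0  →  Dual max −bᵀy s.t. Aᵀy ≥ −c, y ≥ 0.

Maximize: z = -31y1 - 41y2 - 25y3 - 27y4 - 18y5

Subject to:
  5y1 + 4y2 + 4y3 + 3y4 + y5 ≥ 17
  3y1 + 5y2 + 3y3 + 5y4 + 4y5 ≥ 21
  y1, y2, y3, y4, y5 ≥ 0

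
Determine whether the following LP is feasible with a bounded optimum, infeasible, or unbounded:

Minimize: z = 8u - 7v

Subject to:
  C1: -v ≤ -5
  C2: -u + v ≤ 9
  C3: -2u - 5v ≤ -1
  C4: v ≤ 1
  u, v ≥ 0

Infeasible (no feasible solution exists)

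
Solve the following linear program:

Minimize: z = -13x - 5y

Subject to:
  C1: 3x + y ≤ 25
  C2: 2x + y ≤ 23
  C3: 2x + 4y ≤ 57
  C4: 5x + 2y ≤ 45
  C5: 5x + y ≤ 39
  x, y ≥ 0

Evaluate the objective at each vertex of the feasible region:
  z(0, 0) = 0
  z(7.8, 0) = -101.4
  z(7, 4) = -111
  z(5, 10) = -115  ←
  z(4.125, 12.19) = -114.6
  z(0, 14.25) = -71.25
The minimum is at x = 5, y = 10.

x = 5, y = 10, z = -115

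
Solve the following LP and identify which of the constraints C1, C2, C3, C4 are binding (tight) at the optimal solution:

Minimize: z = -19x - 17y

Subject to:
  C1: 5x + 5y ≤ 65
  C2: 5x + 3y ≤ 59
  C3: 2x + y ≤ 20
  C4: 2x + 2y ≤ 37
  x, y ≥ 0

At x = 7, y = 6, compute slack b - a·x for each constraint:
  C1: 65 − 65 = 0  (binding)
  C2: 59 − 53 = 6  (slack)
  C3: 20 − 20 = 0  (binding)
  C4: 37 − 26 = 11  (slack)

Optimal: x = 7, y = 6
Binding: C1, C3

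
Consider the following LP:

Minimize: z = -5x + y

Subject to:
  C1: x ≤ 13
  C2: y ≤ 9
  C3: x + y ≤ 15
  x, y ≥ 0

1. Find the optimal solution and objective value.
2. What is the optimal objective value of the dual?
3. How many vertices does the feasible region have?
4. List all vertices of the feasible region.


1. x = 13, y = 0, z = -65
2. -65
3. 5
4. (0, 0), (13, 0), (13, 2), (6, 9), (0, 9)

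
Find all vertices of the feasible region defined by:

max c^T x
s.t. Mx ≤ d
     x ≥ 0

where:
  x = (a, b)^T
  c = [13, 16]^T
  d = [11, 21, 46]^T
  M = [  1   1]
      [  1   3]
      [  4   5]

(0, 0), (11, 0), (9, 2), (4.714, 5.429), (0, 7)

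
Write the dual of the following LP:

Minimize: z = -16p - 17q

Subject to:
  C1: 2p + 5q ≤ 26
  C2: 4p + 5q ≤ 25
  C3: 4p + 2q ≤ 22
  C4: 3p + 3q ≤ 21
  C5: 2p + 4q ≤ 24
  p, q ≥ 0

Primal min cᵀx s.t. Ax ≤ b, x ≥ 0  →  Dual max −bᵀy s.t. Aᵀy ≥ −c, y ≥ 0.

Maximize: z = -26y1 - 25y2 - 22y3 - 21y4 - 24y5

Subject to:
  2y1 + 4y2 + 4y3 + 3y4 + 2y5 ≥ 16
  5y1 + 5y2 + 2y3 + 3y4 + 4y5 ≥ 17
  y1, y2, y3, y4, y5 ≥ 0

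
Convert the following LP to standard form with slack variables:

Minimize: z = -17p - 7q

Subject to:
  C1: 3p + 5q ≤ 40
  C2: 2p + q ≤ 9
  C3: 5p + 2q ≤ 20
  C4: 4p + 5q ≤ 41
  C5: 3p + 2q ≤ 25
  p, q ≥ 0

min z = -17p - 7q

s.t.
  3p + 5q + s1 = 40
  2p + q + s2 = 9
  5p + 2q + s3 = 20
  4p + 5q + s4 = 41
  3p + 2q + s5 = 25
  p, q, s1, s2, s3, s4, s5 ≥ 0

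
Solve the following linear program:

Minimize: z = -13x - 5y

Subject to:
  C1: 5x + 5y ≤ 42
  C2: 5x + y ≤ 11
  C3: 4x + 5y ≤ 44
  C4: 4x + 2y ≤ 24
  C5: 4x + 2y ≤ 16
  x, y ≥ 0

Evaluate the objective at each vertex of the feasible region:
  z(0, 0) = 0
  z(2.2, 0) = -28.6
  z(1, 6) = -43  ←
  z(0, 8) = -40
The minimum is at x = 1, y = 6.

x = 1, y = 6, z = -43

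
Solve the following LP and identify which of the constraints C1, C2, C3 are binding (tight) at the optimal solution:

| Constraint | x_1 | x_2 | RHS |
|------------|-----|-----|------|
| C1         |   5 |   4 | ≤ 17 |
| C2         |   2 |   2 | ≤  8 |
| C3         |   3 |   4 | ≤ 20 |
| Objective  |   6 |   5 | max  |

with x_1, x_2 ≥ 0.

At x_1 = 1, x_2 = 3, compute slack b - a·x for each constraint:
  C1: 17 − 17 = 0  (binding)
  C2: 8 − 8 = 0  (binding)
  C3: 20 − 15 = 5  (slack)

Optimal: x_1 = 1, x_2 = 3
Binding: C1, C2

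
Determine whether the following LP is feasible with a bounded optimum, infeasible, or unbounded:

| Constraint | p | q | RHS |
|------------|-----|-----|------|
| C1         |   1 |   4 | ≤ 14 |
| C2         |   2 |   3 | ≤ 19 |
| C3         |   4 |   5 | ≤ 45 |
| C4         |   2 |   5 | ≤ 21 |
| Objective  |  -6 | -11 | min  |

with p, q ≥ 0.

Feasible with a bounded optimal solution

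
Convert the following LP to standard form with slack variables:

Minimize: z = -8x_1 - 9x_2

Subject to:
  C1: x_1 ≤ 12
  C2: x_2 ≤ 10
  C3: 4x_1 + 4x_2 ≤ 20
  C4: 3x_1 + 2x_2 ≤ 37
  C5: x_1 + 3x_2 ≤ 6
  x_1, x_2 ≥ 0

min z = -8x_1 - 9x_2

s.t.
  x_1 + s1 = 12
  x_2 + s2 = 10
  4x_1 + 4x_2 + s3 = 20
  3x_1 + 2x_2 + s4 = 37
  x_1 + 3x_2 + s5 = 6
  x_1, x_2, s1, s2, s3, s4, s5 ≥ 0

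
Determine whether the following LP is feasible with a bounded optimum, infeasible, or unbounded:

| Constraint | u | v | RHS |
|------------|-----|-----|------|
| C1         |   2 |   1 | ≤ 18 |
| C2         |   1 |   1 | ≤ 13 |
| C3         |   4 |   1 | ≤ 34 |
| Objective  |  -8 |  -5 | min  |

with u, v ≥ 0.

Feasible with a bounded optimal solution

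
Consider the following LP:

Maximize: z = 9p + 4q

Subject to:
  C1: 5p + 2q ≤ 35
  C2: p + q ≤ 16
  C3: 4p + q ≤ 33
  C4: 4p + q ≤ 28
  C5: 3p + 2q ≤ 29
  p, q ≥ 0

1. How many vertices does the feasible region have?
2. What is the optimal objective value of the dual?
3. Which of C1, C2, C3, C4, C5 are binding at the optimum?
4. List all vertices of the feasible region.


1. 4
2. 67
3. C1, C5
4. (0, 0), (7, 0), (3, 10), (0, 14.5)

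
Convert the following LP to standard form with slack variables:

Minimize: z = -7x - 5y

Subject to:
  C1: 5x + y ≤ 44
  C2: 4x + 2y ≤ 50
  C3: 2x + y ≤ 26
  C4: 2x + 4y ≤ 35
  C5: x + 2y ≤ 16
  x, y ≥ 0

min z = -7x - 5y

s.t.
  5x + y + s1 = 44
  4x + 2y + s2 = 50
  2x + y + s3 = 26
  2x + 4y + s4 = 35
  x + 2y + s5 = 16
  x, y, s1, s2, s3, s4, s5 ≥ 0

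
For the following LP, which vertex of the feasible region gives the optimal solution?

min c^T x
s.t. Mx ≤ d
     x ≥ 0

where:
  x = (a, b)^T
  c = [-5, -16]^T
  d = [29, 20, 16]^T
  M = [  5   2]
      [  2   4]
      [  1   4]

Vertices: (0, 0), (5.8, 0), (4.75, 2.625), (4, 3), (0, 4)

Evaluate the objective at each vertex of the feasible region:
  z(0, 0) = 0
  z(5.8, 0) = -29
  z(4.75, 2.625) = -65.75
  z(4, 3) = -68  ←
  z(0, 4) = -64
The minimum is at a = 4, b = 3.

(4, 3)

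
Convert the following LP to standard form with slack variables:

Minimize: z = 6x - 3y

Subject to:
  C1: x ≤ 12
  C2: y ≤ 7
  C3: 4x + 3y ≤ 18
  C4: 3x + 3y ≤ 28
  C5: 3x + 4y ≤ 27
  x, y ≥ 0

min z = 6x - 3y

s.t.
  x + s1 = 12
  y + s2 = 7
  4x + 3y + s3 = 18
  3x + 3y + s4 = 28
  3x + 4y + s5 = 27
  x, y, s1, s2, s3, s4, s5 ≥ 0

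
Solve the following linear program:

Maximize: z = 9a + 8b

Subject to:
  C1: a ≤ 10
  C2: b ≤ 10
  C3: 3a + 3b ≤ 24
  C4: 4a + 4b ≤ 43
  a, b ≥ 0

Evaluate the objective at each vertex of the feasible region:
  z(0, 0) = 0
  z(8, 0) = 72  ←
  z(0, 8) = 64
The maximum is at a = 8, b = 0.

a = 8, b = 0, z = 72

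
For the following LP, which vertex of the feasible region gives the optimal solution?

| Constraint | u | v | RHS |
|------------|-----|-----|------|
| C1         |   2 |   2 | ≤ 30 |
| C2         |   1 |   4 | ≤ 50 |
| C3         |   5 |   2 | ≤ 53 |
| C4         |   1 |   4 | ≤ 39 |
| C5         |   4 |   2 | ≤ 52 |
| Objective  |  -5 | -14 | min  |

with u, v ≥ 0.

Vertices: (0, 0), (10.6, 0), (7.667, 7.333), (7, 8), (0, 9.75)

Evaluate the objective at each vertex of the feasible region:
  z(0, 0) = 0
  z(10.6, 0) = -53
  z(7.667, 7.333) = -141
  z(7, 8) = -147  ←
  z(0, 9.75) = -136.5
The minimum is at u = 7, v = 8.

(7, 8)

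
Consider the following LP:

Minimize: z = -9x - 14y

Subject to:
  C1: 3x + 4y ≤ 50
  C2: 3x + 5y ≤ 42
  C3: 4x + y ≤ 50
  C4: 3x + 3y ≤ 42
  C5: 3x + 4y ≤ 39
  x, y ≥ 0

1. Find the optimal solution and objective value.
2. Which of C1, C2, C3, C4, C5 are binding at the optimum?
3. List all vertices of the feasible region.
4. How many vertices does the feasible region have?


1. x = 9, y = 3, z = -123
2. C2, C5
3. (0, 0), (12.5, 0), (12.38, 0.4615), (9, 3), (0, 8.4)
4. 5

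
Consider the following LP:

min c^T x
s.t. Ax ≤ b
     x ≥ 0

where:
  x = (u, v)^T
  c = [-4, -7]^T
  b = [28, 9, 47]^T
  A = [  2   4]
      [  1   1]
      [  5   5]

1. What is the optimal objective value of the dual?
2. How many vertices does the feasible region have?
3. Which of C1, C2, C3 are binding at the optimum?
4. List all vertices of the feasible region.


1. -51
2. 4
3. C1, C2
4. (0, 0), (9, 0), (4, 5), (0, 7)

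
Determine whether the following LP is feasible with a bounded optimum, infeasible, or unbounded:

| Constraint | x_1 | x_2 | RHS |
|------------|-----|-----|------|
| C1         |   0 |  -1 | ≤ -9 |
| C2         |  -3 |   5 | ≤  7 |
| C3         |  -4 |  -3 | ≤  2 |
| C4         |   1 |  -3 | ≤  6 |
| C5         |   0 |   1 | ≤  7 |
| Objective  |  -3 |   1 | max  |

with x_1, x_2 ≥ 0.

Infeasible (no feasible solution exists)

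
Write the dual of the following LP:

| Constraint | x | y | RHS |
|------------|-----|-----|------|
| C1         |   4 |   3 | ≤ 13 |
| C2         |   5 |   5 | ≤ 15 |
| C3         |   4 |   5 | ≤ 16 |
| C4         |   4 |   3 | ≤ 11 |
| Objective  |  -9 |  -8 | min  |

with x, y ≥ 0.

Primal min cᵀx s.t. Ax ≤ b, x ≥ 0  →  Dual max −bᵀy s.t. Aᵀy ≥ −c, y ≥ 0.

Maximize: z = -13y1 - 15y2 - 16y3 - 11y4

Subject to:
  4y1 + 5y2 + 4y3 + 4y4 ≥ 9
  3y1 + 5y2 + 5y3 + 3y4 ≥ 8
  y1, y2, y3, y4 ≥ 0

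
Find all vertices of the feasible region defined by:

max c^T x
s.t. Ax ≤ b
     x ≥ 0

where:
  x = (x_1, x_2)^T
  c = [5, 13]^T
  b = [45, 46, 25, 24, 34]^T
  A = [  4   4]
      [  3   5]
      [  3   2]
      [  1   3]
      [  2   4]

(0, 0), (8.333, 0), (4, 6.5), (3, 7), (0, 8)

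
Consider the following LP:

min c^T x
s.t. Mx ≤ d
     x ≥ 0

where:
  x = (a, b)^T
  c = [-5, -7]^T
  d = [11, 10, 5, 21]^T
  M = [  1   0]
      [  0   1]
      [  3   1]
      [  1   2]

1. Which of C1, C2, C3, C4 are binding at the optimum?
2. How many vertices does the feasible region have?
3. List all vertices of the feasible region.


1. C3
2. 3
3. (0, 0), (1.667, 0), (0, 5)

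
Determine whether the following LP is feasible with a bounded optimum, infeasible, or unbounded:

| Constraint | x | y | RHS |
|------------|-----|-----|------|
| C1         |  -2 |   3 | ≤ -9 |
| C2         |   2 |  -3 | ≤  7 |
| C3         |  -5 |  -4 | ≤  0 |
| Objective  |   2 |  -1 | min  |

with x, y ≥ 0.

Infeasible (no feasible solution exists)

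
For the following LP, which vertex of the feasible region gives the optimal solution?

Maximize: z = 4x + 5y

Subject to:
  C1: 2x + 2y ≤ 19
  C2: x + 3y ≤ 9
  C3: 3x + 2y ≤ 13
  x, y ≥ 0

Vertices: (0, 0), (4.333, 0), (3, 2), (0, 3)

Evaluate the objective at each vertex of the feasible region:
  z(0, 0) = 0
  z(4.333, 0) = 17.33
  z(3, 2) = 22  ←
  z(0, 3) = 15
The maximum is at x = 3, y = 2.

(3, 2)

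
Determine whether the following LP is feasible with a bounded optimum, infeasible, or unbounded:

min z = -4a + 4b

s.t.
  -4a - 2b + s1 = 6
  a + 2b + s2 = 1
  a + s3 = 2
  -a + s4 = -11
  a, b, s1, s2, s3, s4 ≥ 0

Infeasible (no feasible solution exists)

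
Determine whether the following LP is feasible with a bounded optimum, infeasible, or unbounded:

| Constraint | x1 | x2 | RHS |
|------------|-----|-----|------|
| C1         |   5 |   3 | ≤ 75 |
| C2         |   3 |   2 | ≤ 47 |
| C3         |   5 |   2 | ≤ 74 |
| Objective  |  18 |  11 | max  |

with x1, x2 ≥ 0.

Feasible with a bounded optimal solution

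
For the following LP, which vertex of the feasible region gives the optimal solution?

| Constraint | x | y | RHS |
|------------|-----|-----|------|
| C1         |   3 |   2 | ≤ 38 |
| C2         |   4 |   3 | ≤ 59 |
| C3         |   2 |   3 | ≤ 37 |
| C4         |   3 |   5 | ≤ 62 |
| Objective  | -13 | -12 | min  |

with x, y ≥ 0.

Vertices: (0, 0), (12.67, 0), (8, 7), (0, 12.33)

Evaluate the objective at each vertex of the feasible region:
  z(0, 0) = 0
  z(12.67, 0) = -164.7
  z(8, 7) = -188  ←
  z(0, 12.33) = -148
The minimum is at x = 8, y = 7.

(8, 7)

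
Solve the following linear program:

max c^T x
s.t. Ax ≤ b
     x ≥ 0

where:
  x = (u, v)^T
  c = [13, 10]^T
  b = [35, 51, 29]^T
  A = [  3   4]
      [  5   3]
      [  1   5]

Evaluate the objective at each vertex of the feasible region:
  z(0, 0) = 0
  z(10.2, 0) = 132.6
  z(9, 2) = 137  ←
  z(5.364, 4.727) = 117
  z(0, 5.8) = 58
The maximum is at u = 9, v = 2.

u = 9, v = 2, z = 137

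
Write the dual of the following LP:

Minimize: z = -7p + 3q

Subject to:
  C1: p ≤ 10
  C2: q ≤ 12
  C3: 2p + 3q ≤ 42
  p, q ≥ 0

Primal min cᵀx s.t. Ax ≤ b, x ≥ 0  →  Dual max −bᵀy s.t. Aᵀy ≥ −c, y ≥ 0.

Maximize: z = -10y1 - 12y2 - 42y3

Subject to:
  y1 + 2y3 ≥ 7
  y2 + 3y3 ≥ -3
  y1, y2, y3 ≥ 0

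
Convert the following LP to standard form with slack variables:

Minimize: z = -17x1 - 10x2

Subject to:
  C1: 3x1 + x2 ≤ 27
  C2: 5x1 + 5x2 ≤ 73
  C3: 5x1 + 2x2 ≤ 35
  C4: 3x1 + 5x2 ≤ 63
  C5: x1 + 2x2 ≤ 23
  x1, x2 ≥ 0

min z = -17x1 - 10x2

s.t.
  3x1 + x2 + s1 = 27
  5x1 + 5x2 + s2 = 73
  5x1 + 2x2 + s3 = 35
  3x1 + 5x2 + s4 = 63
  x1 + 2x2 + s5 = 23
  x1, x2, s1, s2, s3, s4, s5 ≥ 0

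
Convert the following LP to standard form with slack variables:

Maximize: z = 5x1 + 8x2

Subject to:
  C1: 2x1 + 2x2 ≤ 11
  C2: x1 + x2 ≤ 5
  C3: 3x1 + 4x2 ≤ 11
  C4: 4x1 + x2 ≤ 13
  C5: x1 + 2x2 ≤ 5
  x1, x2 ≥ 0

max z = 5x1 + 8x2

s.t.
  2x1 + 2x2 + s1 = 11
  x1 + x2 + s2 = 5
  3x1 + 4x2 + s3 = 11
  4x1 + x2 + s4 = 13
  x1 + 2x2 + s5 = 5
  x1, x2, s1, s2, s3, s4, s5 ≥ 0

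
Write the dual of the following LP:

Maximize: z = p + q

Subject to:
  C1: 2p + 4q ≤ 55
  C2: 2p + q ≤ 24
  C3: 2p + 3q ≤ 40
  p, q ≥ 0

Primal max cᵀx s.t. Ax ≤ b, x ≥ 0  →  Dual min bᵀy s.t. Aᵀy ≥ c, y ≥ 0.

Minimize: z = 55y1 + 24y2 + 40y3

Subject to:
  2y1 + 2y2 + 2y3 ≥ 1
  4y1 + y2 + 3y3 ≥ 1
  y1, y2, y3 ≥ 0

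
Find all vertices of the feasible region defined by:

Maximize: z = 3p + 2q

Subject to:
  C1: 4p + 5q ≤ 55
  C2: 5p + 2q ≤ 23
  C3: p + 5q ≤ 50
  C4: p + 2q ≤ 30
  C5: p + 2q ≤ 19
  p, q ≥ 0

(0, 0), (4.6, 0), (1, 9), (0, 9.5)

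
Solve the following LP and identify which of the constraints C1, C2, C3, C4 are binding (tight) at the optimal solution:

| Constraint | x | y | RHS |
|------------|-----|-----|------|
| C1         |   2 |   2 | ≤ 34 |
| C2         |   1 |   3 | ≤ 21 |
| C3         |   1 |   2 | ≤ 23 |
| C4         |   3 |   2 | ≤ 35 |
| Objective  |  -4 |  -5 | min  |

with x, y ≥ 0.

At x = 9, y = 4, compute slack b - a·x for each constraint:
  C1: 34 − 26 = 8  (slack)
  C2: 21 − 21 = 0  (binding)
  C3: 23 − 17 = 6  (slack)
  C4: 35 − 35 = 0  (binding)

Optimal: x = 9, y = 4
Binding: C2, C4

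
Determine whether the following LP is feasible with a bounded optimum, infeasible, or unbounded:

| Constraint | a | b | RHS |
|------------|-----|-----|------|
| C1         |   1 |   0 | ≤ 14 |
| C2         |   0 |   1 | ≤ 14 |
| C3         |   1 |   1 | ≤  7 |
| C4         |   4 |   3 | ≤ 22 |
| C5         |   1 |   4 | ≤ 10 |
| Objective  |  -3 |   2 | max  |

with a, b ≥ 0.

Feasible with a bounded optimal solution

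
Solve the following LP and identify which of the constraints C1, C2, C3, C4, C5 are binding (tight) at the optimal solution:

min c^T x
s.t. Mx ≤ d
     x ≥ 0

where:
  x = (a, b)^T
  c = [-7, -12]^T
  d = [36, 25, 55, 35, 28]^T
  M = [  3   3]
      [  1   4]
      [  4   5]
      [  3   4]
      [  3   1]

At a = 5, b = 5, compute slack b - a·x for each constraint:
  C1: 36 − 30 = 6  (slack)
  C2: 25 − 25 = 0  (binding)
  C3: 55 − 45 = 10  (slack)
  C4: 35 − 35 = 0  (binding)
  C5: 28 − 20 = 8  (slack)

Optimal: a = 5, b = 5
Binding: C2, C4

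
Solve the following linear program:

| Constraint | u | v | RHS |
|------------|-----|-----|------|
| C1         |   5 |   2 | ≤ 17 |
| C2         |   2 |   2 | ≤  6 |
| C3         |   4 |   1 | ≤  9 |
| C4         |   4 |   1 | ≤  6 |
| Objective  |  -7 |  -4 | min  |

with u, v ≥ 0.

Evaluate the objective at each vertex of the feasible region:
  z(0, 0) = 0
  z(1.5, 0) = -10.5
  z(1, 2) = -15  ←
  z(0, 3) = -12
The minimum is at u = 1, v = 2.

u = 1, v = 2, z = -15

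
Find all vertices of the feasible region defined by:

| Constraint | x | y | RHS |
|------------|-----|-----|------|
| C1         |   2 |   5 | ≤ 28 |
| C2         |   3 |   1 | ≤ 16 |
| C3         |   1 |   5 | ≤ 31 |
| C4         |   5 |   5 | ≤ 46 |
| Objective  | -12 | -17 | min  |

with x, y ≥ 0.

(0, 0), (5.333, 0), (4, 4), (0, 5.6)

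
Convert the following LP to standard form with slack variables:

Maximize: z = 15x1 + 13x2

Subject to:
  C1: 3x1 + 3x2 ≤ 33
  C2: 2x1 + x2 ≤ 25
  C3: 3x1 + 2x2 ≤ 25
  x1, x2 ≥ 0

max z = 15x1 + 13x2

s.t.
  3x1 + 3x2 + s1 = 33
  2x1 + x2 + s2 = 25
  3x1 + 2x2 + s3 = 25
  x1, x2, s1, s2, s3 ≥ 0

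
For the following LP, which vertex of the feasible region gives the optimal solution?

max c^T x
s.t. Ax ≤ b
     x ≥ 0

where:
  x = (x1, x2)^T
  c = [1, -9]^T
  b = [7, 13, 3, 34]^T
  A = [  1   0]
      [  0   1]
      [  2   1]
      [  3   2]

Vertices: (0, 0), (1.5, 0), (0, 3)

Evaluate the objective at each vertex of the feasible region:
  z(0, 0) = 0
  z(1.5, 0) = 1.5  ←
  z(0, 3) = -27
The maximum is at x1 = 1.5, x2 = 0.

(1.5, 0)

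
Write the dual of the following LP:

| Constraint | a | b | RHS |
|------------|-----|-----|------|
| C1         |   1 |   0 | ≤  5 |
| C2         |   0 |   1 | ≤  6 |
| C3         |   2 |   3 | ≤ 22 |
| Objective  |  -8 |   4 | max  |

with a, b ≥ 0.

Primal max cᵀx s.t. Ax ≤ b, x ≥ 0  →  Dual min bᵀy s.t. Aᵀy ≥ c, y ≥ 0.

Minimize: z = 5y1 + 6y2 + 22y3

Subject to:
  y1 + 2y3 ≥ -8
  y2 + 3y3 ≥ 4
  y1, y2, y3 ≥ 0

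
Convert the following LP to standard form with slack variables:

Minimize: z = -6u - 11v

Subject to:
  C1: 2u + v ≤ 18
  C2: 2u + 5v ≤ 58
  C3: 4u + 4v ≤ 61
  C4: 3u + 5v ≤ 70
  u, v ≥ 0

min z = -6u - 11v

s.t.
  2u + v + s1 = 18
  2u + 5v + s2 = 58
  4u + 4v + s3 = 61
  3u + 5v + s4 = 70
  u, v, s1, s2, s3, s4 ≥ 0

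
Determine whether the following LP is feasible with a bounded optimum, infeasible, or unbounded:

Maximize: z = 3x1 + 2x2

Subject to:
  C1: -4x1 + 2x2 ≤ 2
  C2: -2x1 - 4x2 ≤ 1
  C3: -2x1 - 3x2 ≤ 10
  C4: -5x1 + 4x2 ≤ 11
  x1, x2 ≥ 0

Unbounded (objective can increase without bound)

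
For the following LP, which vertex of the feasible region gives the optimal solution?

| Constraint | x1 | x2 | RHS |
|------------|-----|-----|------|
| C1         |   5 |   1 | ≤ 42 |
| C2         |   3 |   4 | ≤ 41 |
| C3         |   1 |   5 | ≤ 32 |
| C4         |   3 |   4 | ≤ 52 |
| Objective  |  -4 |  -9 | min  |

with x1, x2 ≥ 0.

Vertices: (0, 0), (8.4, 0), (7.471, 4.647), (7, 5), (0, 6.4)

Evaluate the objective at each vertex of the feasible region:
  z(0, 0) = 0
  z(8.4, 0) = -33.6
  z(7.471, 4.647) = -71.71
  z(7, 5) = -73  ←
  z(0, 6.4) = -57.6
The minimum is at x1 = 7, x2 = 5.

(7, 5)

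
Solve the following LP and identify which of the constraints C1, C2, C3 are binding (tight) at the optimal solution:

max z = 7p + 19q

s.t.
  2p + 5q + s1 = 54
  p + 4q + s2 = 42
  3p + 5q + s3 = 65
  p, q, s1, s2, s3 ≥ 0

At p = 2, q = 10, compute slack b - a·x for each constraint:
  C1: 54 − 54 = 0  (binding)
  C2: 42 − 42 = 0  (binding)
  C3: 65 − 56 = 9  (slack)

Optimal: p = 2, q = 10
Binding: C1, C2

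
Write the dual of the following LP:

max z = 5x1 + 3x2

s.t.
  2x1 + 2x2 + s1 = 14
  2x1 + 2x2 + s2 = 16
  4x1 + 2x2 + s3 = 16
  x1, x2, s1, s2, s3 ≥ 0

Primal max cᵀx s.t. Ax ≤ b, x ≥ 0  →  Dual min bᵀy s.t. Aᵀy ≥ c, y ≥ 0.

Minimize: z = 14y1 + 16y2 + 16y3

Subject to:
  2y1 + 2y2 + 4y3 ≥ 5
  2y1 + 2y2 + 2y3 ≥ 3
  y1, y2, y3 ≥ 0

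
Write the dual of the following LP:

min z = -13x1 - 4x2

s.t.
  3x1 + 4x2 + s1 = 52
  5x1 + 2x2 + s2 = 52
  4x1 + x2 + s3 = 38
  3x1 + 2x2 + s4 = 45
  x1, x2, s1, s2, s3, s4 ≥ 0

Primal min cᵀx s.t. Ax ≤ b, x ≥ 0  →  Dual max −bᵀy s.t. Aᵀy ≥ −c, y ≥ 0.

Maximize: z = -52y1 - 52y2 - 38y3 - 45y4

Subject to:
  3y1 + 5y2 + 4y3 + 3y4 ≥ 13
  4y1 + 2y2 + y3 + 2y4 ≥ 4
  y1, y2, y3, y4 ≥ 0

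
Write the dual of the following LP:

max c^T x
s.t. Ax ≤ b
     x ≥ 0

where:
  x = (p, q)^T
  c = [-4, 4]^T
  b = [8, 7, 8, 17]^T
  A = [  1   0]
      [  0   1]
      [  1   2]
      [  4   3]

Primal max cᵀx s.t. Ax ≤ b, x ≥ 0  →  Dual min bᵀy s.t. Aᵀy ≥ c, y ≥ 0.

Minimize: z = 8y1 + 7y2 + 8y3 + 17y4

Subject to:
  y1 + y3 + 4y4 ≥ -4
  y2 + 2y3 + 3y4 ≥ 4
  y1, y2, y3, y4 ≥ 0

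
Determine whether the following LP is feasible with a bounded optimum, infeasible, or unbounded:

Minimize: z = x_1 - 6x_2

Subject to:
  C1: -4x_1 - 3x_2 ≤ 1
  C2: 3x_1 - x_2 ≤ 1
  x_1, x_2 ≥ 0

Unbounded (objective can decrease without bound)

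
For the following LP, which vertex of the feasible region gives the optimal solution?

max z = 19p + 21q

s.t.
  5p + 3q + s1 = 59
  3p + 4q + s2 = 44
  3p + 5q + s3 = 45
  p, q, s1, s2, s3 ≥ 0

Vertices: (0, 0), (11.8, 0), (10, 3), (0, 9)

Evaluate the objective at each vertex of the feasible region:
  z(0, 0) = 0
  z(11.8, 0) = 224.2
  z(10, 3) = 253  ←
  z(0, 9) = 189
The maximum is at p = 10, q = 3.

(10, 3)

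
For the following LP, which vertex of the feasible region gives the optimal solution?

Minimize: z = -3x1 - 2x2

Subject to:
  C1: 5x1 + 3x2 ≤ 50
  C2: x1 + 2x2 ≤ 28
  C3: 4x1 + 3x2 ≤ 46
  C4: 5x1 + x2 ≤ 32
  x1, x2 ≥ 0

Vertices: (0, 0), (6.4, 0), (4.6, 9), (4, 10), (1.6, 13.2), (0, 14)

Evaluate the objective at each vertex of the feasible region:
  z(0, 0) = 0
  z(6.4, 0) = -19.2
  z(4.6, 9) = -31.8
  z(4, 10) = -32  ←
  z(1.6, 13.2) = -31.2
  z(0, 14) = -28
The minimum is at x1 = 4, x2 = 10.

(4, 10)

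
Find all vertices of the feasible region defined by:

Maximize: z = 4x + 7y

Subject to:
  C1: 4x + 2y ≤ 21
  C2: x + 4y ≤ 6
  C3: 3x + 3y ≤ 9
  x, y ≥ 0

(0, 0), (3, 0), (2, 1), (0, 1.5)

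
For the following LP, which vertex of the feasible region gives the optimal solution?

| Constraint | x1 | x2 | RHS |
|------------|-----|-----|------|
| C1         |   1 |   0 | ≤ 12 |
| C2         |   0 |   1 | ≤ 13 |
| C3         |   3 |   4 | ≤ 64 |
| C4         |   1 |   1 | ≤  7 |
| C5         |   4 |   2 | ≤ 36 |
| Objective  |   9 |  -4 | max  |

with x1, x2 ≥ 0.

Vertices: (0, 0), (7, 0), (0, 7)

Evaluate the objective at each vertex of the feasible region:
  z(0, 0) = 0
  z(7, 0) = 63  ←
  z(0, 7) = -28
The maximum is at x1 = 7, x2 = 0.

(7, 0)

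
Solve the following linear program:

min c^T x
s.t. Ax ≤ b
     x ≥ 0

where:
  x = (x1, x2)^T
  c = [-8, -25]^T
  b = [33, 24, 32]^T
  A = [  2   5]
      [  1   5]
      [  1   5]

Evaluate the objective at each vertex of the feasible region:
  z(0, 0) = 0
  z(16.5, 0) = -132
  z(9, 3) = -147  ←
  z(0, 4.8) = -120
The minimum is at x1 = 9, x2 = 3.

x1 = 9, x2 = 3, z = -147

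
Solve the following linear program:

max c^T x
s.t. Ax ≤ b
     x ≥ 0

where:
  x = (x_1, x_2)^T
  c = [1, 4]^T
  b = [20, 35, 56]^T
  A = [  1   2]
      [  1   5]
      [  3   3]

Evaluate the objective at each vertex of the feasible region:
  z(0, 0) = 0
  z(18.67, 0) = 18.67
  z(17.33, 1.333) = 22.67
  z(10, 5) = 30  ←
  z(0, 7) = 28
The maximum is at x_1 = 10, x_2 = 5.

x_1 = 10, x_2 = 5, z = 30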